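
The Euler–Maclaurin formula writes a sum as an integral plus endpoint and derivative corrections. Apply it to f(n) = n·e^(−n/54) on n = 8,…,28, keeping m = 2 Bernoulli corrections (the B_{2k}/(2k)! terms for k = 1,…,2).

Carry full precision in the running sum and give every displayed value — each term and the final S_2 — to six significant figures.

∫_8^28 x·e^(−x/54) dx evaluates to 250.552.
½[f(8) + f(28)] = ½[6.89843 + 16.6713] = 11.7848.
Running total after boundary: 262.337.
k=1: B_{2}/(2)! × [f^{(1)}(28) − f^{(1)}(8)] = 1/12 × (0.286675 − 0.734555) = -0.0373233.
Partial sum through k=1: 262.299.
k=2: B_{4}/(4)! × [f^{(3)}(28) − f^{(3)}(8)] = −1/720 × (0.000506680 − 0.000843334) = 4.67575e-07.

S_2 ≈ 262.299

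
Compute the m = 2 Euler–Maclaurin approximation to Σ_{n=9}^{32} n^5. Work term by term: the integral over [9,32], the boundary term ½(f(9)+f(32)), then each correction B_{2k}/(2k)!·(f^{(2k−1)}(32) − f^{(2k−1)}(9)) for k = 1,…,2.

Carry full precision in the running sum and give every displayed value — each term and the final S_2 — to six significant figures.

∫_9^32 x^5 dx evaluates to 1.78868e+08.
Endpoint term: (f(9) + f(32))/2 = (59049.0 + 3.35544e+07)/2 = 1.68067e+07.
So far: 1.95675e+08.
Order-1 term: 1/12 · (5.24288e+06 − 32805.0) = 434173.
After k=1: 1.96109e+08.
Order-2 term: −1/720 · (61440.0 − 4860.00) = -78.5833.

S_2 ≈ 1.96109e+08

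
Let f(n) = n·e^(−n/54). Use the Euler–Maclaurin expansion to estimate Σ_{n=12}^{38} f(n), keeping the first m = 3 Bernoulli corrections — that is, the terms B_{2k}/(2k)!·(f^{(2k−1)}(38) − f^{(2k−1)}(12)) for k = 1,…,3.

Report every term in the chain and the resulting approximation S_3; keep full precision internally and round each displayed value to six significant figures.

S_3 ≈ 410.078

Integral: ∫_12^38 x·e^(−x/54) dx = 395.913.
Boundary: ½(f(12) + f(38)) = ½(9.60885 + 18.8005) = 14.2047.
Integral + boundary = 410.117.
Correction k=1: B_{2}/2! · (f^{(1)}(38) − f^{(1)}(12)) = 1/12 · (0.146592 − 0.622796) = -0.0396836.
After k=1: 410.078.
Correction k=2: B_{4}/4! · (f^{(3)}(38) − f^{(3)}(12)) = −1/720 · (0.000389606 − 0.000762781) = 5.18299e-07.
After k=2: 410.078.
Correction k=3: B_{6}/6! · (f^{(5)}(38) − f^{(5)}(12)) = 1/30240 · (2.49980e-07 − 4.49926e-07) = -6.61198e-12.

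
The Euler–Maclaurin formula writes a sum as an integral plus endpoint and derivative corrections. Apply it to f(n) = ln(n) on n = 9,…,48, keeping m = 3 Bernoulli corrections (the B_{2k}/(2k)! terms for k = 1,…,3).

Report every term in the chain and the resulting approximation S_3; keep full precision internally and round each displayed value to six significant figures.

S_3 ≈ 130.069

Integral: ∫_9^48 ln(x) dx = 127.043.
Boundary: ½(f(9) + f(48)) = ½(2.19722 + 3.87120) = 3.03421.
Running total after boundary: 130.077.
k=1: B_{2}/(2)! × [f^{(1)}(48) − f^{(1)}(9)] = 1/12 × (0.0208333 − 0.111111) = -0.00752315.
After k=1: 130.069.
k=2: B_{4}/(4)! × [f^{(3)}(48) − f^{(3)}(9)] = −1/720 × (1.80845e-05 − 0.00274348) = 3.78528e-06.
After k=2: 130.069.
k=3: B_{6}/(6)! × [f^{(5)}(48) − f^{(5)}(9)] = 1/30240 × (9.41901e-08 − 0.000406442) = -1.34374e-08.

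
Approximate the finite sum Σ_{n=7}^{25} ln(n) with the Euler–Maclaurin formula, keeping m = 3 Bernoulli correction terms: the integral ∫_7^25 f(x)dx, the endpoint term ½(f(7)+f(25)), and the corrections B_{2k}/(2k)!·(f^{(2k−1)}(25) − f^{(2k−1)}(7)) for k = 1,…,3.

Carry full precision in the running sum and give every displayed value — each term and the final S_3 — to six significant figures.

Integral: ∫_7^25 ln(x) dx = 48.8505.
Boundary: ½(f(7) + f(25)) = ½(1.94591 + 3.21888) = 2.58239.
Running total after boundary: 51.4329.
Correction k=1: B_{2}/2! · (f^{(1)}(25) − f^{(1)}(7)) = 1/12 · (0.0400000 − 0.142857) = -0.00857143.
After k=1: 51.4243.
Correction k=2: B_{4}/4! · (f^{(3)}(25) − f^{(3)}(7)) = −1/720 · (0.000128000 − 0.00583090) = 7.92070e-06.
After k=2: 51.4244.
Correction k=3: B_{6}/6! · (f^{(5)}(25) − f^{(5)}(7)) = 1/30240 · (2.45760e-06 − 0.00142798) = -4.71402e-08.

S_3 ≈ 51.4244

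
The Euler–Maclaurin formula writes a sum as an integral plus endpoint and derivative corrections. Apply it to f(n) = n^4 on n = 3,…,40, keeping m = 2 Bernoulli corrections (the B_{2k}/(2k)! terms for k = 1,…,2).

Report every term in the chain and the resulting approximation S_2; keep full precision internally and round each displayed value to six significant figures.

The integral term ∫_3^40 x^4 dx = 2.04800e+07.
Endpoint term: (f(3) + f(40))/2 = (81.0000 + 2.56000e+06)/2 = 1.28004e+06.
So far: 2.17600e+07.
k=1: B_{2}/(2)! × [f^{(1)}(40) − f^{(1)}(3)] = 1/12 × (256000 − 108.000) = 21324.3.
Running total after k=1: 2.17813e+07.
k=2: B_{4}/(4)! × [f^{(3)}(40) − f^{(3)}(3)] = −1/720 × (960.000 − 72.0000) = -1.23333.

S_2 ≈ 2.17813e+07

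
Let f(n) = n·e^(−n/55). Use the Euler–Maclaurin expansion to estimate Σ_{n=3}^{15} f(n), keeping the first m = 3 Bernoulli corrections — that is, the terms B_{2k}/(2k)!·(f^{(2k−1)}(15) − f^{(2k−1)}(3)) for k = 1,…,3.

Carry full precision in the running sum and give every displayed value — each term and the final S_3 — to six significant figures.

∫_3^15 x·e^(−x/55) dx evaluates to 89.6538.
½[f(3) + f(15)] = ½[2.84075 + 11.4195] = 7.13013.
So far: 96.7840.
Order-1 term: 1/12 · (0.553673 − 0.895266) = -0.0284660.
After k=1: 96.7555.
Order-2 term: −1/720 · (0.000686371 − 0.000922015) = 3.27283e-07.
After k=2: 96.7555.
Order-3 term: 1/30240 · (3.93293e-07 − 5.11760e-07) = -3.91758e-12.

S_3 ≈ 96.7555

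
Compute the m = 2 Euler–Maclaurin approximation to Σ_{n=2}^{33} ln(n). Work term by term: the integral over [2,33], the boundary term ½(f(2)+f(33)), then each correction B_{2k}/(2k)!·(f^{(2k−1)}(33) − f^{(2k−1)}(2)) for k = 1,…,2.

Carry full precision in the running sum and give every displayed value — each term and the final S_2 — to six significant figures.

S_2 ≈ 85.0545

The integral term ∫_2^33 ln(x) dx = 82.9985.
Endpoint term: (f(2) + f(33))/2 = (0.693147 + 3.49651)/2 = 2.09483.
So far: 85.0933.
Correction k=1: B_{2}/2! · (f^{(1)}(33) − f^{(1)}(2)) = 1/12 · (0.0303030 − 0.500000) = -0.0391414.
Running total after k=1: 85.0541.
Correction k=2: B_{4}/4! · (f^{(3)}(33) − f^{(3)}(2)) = −1/720 · (5.56529e-05 − 0.250000) = 0.000347145.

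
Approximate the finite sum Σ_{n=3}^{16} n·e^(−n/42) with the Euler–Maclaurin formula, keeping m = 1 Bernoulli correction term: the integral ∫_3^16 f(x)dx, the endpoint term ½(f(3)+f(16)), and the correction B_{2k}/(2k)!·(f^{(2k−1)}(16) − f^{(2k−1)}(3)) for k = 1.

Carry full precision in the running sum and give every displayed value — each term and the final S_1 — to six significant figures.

S_1 ≈ 102.234

Integral: ∫_3^16 x·e^(−x/42) dx = 95.4081.
Boundary: ½(f(3) + f(16)) = ½(2.79319 + 10.9314) = 6.86228.
Integral + boundary = 102.270.
k=1: B_{2}/(2)! × [f^{(1)}(16) − f^{(1)}(3)] = 1/12 × (0.422940 − 0.864558) = -0.0368015.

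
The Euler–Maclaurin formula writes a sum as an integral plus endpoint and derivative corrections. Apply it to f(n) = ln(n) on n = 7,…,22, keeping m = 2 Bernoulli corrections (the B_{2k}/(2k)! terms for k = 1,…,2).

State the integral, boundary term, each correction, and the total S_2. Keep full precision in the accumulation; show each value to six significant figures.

The integral term ∫_7^22 ln(x) dx = 39.3816.
½[f(7) + f(22)] = ½[1.94591 + 3.09104] = 2.51848.
Integral + boundary = 41.9000.
Correction k=1: B_{2}/2! · (f^{(1)}(22) − f^{(1)}(7)) = 1/12 · (0.0454545 − 0.142857) = -0.00811688.
Partial sum through k=1: 41.8919.
Correction k=2: B_{4}/4! · (f^{(3)}(22) − f^{(3)}(7)) = −1/720 · (0.000187829 − 0.00583090) = 7.83760e-06.

S_2 ≈ 41.8919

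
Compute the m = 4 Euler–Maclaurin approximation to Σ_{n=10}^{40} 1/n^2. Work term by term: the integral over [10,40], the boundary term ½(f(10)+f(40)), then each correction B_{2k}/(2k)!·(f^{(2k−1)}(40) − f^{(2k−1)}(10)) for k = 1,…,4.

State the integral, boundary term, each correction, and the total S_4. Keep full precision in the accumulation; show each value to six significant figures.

∫_10^40 1/x^2 dx evaluates to 0.0750000.
Endpoint term: (f(10) + f(40))/2 = (0.0100000 + 0.000625000)/2 = 0.00531250.
Running total after boundary: 0.0803125.
Order-1 term: 1/12 · (-3.12500e-05 − (-0.00200000)) = 0.000164063.
After k=1: 0.0804766.
Order-2 term: −1/720 · (-2.34375e-07 − (-0.000240000)) = -3.33008e-07.
After k=2: 0.0804762.
Order-3 term: 1/30240 · (-4.39453e-09 − (-7.20000e-05)) = 2.38081e-09.
After k=3: 0.0804762.
Order-4 term: −1/1209600 · (-1.53809e-10 − (-4.03200e-05)) = -3.33332e-11.

S_4 ≈ 0.0804762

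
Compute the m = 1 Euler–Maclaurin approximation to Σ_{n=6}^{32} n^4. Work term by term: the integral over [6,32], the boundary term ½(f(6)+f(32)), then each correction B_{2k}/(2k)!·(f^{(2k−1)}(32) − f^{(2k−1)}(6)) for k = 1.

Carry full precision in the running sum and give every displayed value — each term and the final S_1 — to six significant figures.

S_1 ≈ 7.24512e+06

The integral term ∫_6^32 x^4 dx = 6.70933e+06.
½[f(6) + f(32)] = ½[1296.00 + 1.04858e+06] = 524936.
Running total after boundary: 7.23427e+06.
Correction k=1: B_{2}/2! · (f^{(1)}(32) − f^{(1)}(6)) = 1/12 · (131072 − 864.000) = 10850.7.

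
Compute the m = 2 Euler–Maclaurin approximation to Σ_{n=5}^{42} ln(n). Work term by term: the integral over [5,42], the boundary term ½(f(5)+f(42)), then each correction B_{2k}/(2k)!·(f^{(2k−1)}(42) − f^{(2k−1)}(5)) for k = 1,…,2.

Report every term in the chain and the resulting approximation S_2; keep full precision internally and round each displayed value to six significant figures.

The integral term ∫_5^42 ln(x) dx = 111.935.
Endpoint term: (f(5) + f(42))/2 = (1.60944 + 3.73767)/2 = 2.67355.
So far: 114.608.
k=1: B_{2}/(2)! × [f^{(1)}(42) − f^{(1)}(5)] = 1/12 × (0.0238095 − 0.200000) = -0.0146825.
Partial sum through k=1: 114.594.
k=2: B_{4}/(4)! × [f^{(3)}(42) − f^{(3)}(5)] = −1/720 × (2.69949e-05 − 0.0160000) = 2.21847e-05.

S_2 ≈ 114.594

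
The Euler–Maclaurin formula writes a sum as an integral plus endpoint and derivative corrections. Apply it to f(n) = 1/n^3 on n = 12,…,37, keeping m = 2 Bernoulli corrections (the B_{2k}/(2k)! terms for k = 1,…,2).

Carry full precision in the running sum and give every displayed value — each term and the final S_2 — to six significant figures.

S_2 ≈ 0.00341811

The integral term ∫_12^37 1/x^3 dx = 0.00310699.
½[f(12) + f(37)] = ½[0.000578704 + 1.97422e-05] = 0.000299223.
Running total after boundary: 0.00340622.
k=1: B_{2}/(2)! × [f^{(1)}(37) − f^{(1)}(12)] = 1/12 × (-1.60072e-06 − (-0.000144676)) = 1.19229e-05.
After k=1: 0.00341814.
k=2: B_{4}/(4)! × [f^{(3)}(37) − f^{(3)}(12)] = −1/720 × (-2.33852e-08 − (-2.00939e-05)) = -2.78757e-08.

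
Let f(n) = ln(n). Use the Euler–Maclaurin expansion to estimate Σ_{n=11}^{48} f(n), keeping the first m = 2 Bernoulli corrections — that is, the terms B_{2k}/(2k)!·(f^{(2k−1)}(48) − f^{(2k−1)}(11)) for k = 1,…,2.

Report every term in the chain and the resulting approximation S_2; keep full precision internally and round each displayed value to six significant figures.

∫_11^48 ln(x) dx evaluates to 122.441.
Endpoint term: (f(11) + f(48))/2 = (2.39790 + 3.87120)/2 = 3.13455.
Integral + boundary = 125.575.
Order-1 term: 1/12 · (0.0208333 − 0.0909091) = -0.00583965.
After k=1: 125.570.
Order-2 term: −1/720 · (1.80845e-05 − 0.00150263) = 2.06187e-06.

S_2 ≈ 125.570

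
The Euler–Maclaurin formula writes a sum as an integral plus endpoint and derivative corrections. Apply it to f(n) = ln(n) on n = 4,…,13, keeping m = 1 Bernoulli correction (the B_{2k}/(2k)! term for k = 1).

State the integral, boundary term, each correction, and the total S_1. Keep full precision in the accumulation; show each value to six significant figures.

S_1 ≈ 20.7604

Integral: ∫_4^13 ln(x) dx = 18.7992.
½[f(4) + f(13)] = ½[1.38629 + 2.56495] = 1.97562.
Integral + boundary = 20.7748.
Order-1 term: 1/12 · (0.0769231 − 0.250000) = -0.0144231.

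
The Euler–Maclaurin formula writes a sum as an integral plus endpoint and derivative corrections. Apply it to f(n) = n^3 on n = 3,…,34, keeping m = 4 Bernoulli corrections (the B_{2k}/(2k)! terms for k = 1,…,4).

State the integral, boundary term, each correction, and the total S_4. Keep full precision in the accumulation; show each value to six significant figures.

S_4 ≈ 354016

Integral: ∫_3^34 x^3 dx = 334064.
½[f(3) + f(34)] = ½[27.0000 + 39304.0] = 19665.5.
So far: 353729.
Order-1 term: 1/12 · (3468.00 − 27.0000) = 286.750.
Partial sum through k=1: 354016.
Order-2 term: −1/720 · (6.00000 − 6.00000) = 0.00000.
Partial sum through k=2: 354016.
Order-3 term: 1/30240 · (0.00000 − 0.00000) = 0.00000.
Partial sum through k=3: 354016.
Order-4 term: −1/1209600 · (0.00000 − 0.00000) = 0.00000.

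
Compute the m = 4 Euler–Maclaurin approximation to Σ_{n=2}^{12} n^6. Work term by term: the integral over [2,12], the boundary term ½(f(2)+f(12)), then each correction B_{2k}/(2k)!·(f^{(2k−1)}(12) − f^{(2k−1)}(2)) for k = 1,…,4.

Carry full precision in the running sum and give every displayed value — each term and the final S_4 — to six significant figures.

Integral: ∫_2^12 x^6 dx = 5.11881e+06.
Boundary: ½(f(2) + f(12)) = ½(64.0000 + 2.98598e+06) = 1.49302e+06.
Running total after boundary: 6.61184e+06.
Correction k=1: B_{2}/2! · (f^{(1)}(12) − f^{(1)}(2)) = 1/12 · (1.49299e+06 − 192.000) = 124400.
Running total after k=1: 6.73624e+06.
Correction k=2: B_{4}/4! · (f^{(3)}(12) − f^{(3)}(2)) = −1/720 · (207360 − 960.000) = -286.667.
Running total after k=2: 6.73595e+06.
Correction k=3: B_{6}/6! · (f^{(5)}(12) − f^{(5)}(2)) = 1/30240 · (8640.00 − 1440.00) = 0.238095.
Running total after k=3: 6.73595e+06.
Correction k=4: B_{8}/8! · (f^{(7)}(12) − f^{(7)}(2)) = −1/1209600 · (0.00000 − 0.00000) = 0.00000.

S_4 ≈ 6.73595e+06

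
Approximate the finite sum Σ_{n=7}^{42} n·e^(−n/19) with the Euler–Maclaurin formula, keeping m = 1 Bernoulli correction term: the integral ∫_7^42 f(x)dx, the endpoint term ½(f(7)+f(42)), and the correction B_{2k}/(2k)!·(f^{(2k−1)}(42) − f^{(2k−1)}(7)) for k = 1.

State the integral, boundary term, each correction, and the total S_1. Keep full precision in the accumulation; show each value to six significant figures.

Integral: ∫_7^42 x·e^(−x/19) dx = 214.686.
½[f(7) + f(42)] = ½[4.84278 + 4.60500] = 4.72389.
Integral + boundary = 219.410.
k=1: B_{2}/(2)! × [f^{(1)}(42) − f^{(1)}(7)] = 1/12 × (-0.132726 − 0.436943) = -0.0474724.

S_1 ≈ 219.362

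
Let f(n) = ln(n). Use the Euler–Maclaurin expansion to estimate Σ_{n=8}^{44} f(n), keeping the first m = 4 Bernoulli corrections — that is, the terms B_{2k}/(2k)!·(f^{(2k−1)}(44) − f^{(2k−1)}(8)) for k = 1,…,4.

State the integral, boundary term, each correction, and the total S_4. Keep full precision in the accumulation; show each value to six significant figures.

Integral: ∫_8^44 ln(x) dx = 113.869.
Boundary: ½(f(8) + f(44)) = ½(2.07944 + 3.78419) = 2.93182.
So far: 116.801.
k=1: B_{2}/(2)! × [f^{(1)}(44) − f^{(1)}(8)] = 1/12 × (0.0227273 − 0.125000) = -0.00852273.
After k=1: 116.792.
k=2: B_{4}/(4)! × [f^{(3)}(44) − f^{(3)}(8)] = −1/720 × (2.34786e-05 − 0.00390625) = 5.39274e-06.
After k=2: 116.792.
k=3: B_{6}/(6)! × [f^{(5)}(44) − f^{(5)}(8)] = 1/30240 × (1.45528e-07 − 0.000732422) = -2.42155e-08.
After k=3: 116.792.
k=4: B_{8}/(8)! × [f^{(7)}(44) − f^{(7)}(8)] = −1/1209600 × (2.25509e-09 − 0.000343323) = 2.83830e-10.

S_4 ≈ 116.792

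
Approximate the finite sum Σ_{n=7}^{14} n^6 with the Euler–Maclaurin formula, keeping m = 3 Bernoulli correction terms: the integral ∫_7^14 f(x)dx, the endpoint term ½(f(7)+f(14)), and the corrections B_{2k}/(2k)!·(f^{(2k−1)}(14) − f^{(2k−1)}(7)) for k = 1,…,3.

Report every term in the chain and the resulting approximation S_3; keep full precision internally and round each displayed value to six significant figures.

S_3 ≈ 1.90251e+07

Integral: ∫_7^14 x^6 dx = 1.49414e+07.
Boundary: ½(f(7) + f(14)) = ½(117649 + 7.52954e+06) = 3.82359e+06.
Running total after boundary: 1.87650e+07.
Correction k=1: B_{2}/2! · (f^{(1)}(14) − f^{(1)}(7)) = 1/12 · (3.22694e+06 − 100842) = 260508.
Partial sum through k=1: 1.90255e+07.
Correction k=2: B_{4}/4! · (f^{(3)}(14) − f^{(3)}(7)) = −1/720 · (329280 − 41160.0) = -400.167.
Partial sum through k=2: 1.90251e+07.
Correction k=3: B_{6}/6! · (f^{(5)}(14) − f^{(5)}(7)) = 1/30240 · (10080.0 − 5040.00) = 0.166667.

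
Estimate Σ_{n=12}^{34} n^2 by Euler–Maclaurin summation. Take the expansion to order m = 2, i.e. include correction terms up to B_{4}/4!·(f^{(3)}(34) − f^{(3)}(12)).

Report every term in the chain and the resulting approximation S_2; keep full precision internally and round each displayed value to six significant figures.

∫_12^34 x^2 dx evaluates to 12525.3.
Endpoint term: (f(12) + f(34))/2 = (144.000 + 1156.00)/2 = 650.000.
Running total after boundary: 13175.3.
Correction k=1: B_{2}/2! · (f^{(1)}(34) − f^{(1)}(12)) = 1/12 · (68.0000 − 24.0000) = 3.66667.
After k=1: 13179.0.
Correction k=2: B_{4}/4! · (f^{(3)}(34) − f^{(3)}(12)) = −1/720 · (0.00000 − 0.00000) = 0.00000.

S_2 ≈ 13179.0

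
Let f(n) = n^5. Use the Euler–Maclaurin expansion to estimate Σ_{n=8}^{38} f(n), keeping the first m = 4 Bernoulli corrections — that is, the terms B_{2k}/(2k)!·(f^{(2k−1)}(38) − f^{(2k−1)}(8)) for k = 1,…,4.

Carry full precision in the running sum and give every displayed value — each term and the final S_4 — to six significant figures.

The integral term ∫_8^38 x^5 dx = 5.01779e+08.
Boundary: ½(f(8) + f(38)) = ½(32768.0 + 7.92352e+07) = 3.96340e+07.
Running total after boundary: 5.41413e+08.
k=1: B_{2}/(2)! × [f^{(1)}(38) − f^{(1)}(8)] = 1/12 × (1.04257e+07 − 20480.0) = 867100.
Running total after k=1: 5.42280e+08.
k=2: B_{4}/(4)! × [f^{(3)}(38) − f^{(3)}(8)] = −1/720 × (86640.0 − 3840.00) = -115.000.
Running total after k=2: 5.42280e+08.
k=3: B_{6}/(6)! × [f^{(5)}(38) − f^{(5)}(8)] = 1/30240 × (120.000 − 120.000) = 0.00000.
Running total after k=3: 5.42280e+08.
k=4: B_{8}/(8)! × [f^{(7)}(38) − f^{(7)}(8)] = −1/1209600 × (0.00000 − 0.00000) = 0.00000.

S_4 ≈ 5.42280e+08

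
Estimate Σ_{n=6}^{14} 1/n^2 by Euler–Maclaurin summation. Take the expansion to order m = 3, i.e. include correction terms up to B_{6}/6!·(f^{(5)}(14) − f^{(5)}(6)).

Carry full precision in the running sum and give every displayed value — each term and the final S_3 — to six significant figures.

S_3 ≈ 0.112385

Integral: ∫_6^14 1/x^2 dx = 0.0952381.
½[f(6) + f(14)] = ½[0.0277778 + 0.00510204] = 0.0164399.
Running total after boundary: 0.111678.
k=1: B_{2}/(2)! × [f^{(1)}(14) − f^{(1)}(6)] = 1/12 × (-0.000728863 − (-0.00925926)) = 0.000710866.
Running total after k=1: 0.112389.
k=2: B_{4}/(4)! × [f^{(3)}(14) − f^{(3)}(6)] = −1/720 × (-4.46243e-05 − (-0.00308642)) = -4.22472e-06.
Running total after k=2: 0.112385.
k=3: B_{6}/(6)! × [f^{(5)}(14) − f^{(5)}(6)] = 1/30240 × (-6.83024e-06 − (-0.00257202)) = 8.48276e-08.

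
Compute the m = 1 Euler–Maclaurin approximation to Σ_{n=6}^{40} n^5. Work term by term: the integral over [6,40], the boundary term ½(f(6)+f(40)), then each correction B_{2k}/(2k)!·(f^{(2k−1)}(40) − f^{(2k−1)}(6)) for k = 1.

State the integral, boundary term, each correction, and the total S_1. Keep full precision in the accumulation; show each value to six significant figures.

S_1 ≈ 7.34929e+08

The integral term ∫_6^40 x^5 dx = 6.82659e+08.
Boundary: ½(f(6) + f(40)) = ½(7776.00 + 1.02400e+08) = 5.12039e+07.
So far: 7.33863e+08.
Correction k=1: B_{2}/2! · (f^{(1)}(40) − f^{(1)}(6)) = 1/12 · (1.28000e+07 − 6480.00) = 1.06613e+06.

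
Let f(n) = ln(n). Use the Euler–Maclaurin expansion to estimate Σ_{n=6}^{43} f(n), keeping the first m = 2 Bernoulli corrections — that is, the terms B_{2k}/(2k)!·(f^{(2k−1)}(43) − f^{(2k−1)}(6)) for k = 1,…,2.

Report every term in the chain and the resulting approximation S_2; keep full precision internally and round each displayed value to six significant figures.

S_2 ≈ 116.746

Integral: ∫_6^43 ln(x) dx = 113.981.
½[f(6) + f(43)] = ½[1.79176 + 3.76120] = 2.77648.
Integral + boundary = 116.758.
Correction k=1: B_{2}/2! · (f^{(1)}(43) − f^{(1)}(6)) = 1/12 · (0.0232558 − 0.166667) = -0.0119509.
Partial sum through k=1: 116.746.
Correction k=2: B_{4}/4! · (f^{(3)}(43) − f^{(3)}(6)) = −1/720 · (2.51550e-05 − 0.00925926) = 1.28251e-05.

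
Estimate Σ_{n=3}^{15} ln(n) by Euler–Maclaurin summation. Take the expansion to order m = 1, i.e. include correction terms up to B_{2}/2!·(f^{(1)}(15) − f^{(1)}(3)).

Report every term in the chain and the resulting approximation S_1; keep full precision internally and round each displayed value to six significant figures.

S_1 ≈ 27.2060

∫_3^15 ln(x) dx evaluates to 25.3249.
½[f(3) + f(15)] = ½[1.09861 + 2.70805] = 1.90333.
Integral + boundary = 27.2282.
k=1: B_{2}/(2)! × [f^{(1)}(15) − f^{(1)}(3)] = 1/12 × (0.0666667 − 0.333333) = -0.0222222.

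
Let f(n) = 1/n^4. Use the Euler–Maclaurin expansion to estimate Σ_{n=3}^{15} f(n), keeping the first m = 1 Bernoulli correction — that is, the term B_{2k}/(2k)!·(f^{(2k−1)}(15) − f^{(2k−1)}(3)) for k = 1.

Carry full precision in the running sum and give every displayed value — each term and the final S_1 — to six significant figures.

The integral term ∫_3^15 1/x^4 dx = 0.0122469.
Boundary: ½(f(3) + f(15)) = ½(0.0123457 + 1.97531e-05) = 0.00618272.
Running total after boundary: 0.0184296.
Order-1 term: 1/12 · (-5.26749e-06 − (-0.0164609)) = 0.00137130.

S_1 ≈ 0.0198009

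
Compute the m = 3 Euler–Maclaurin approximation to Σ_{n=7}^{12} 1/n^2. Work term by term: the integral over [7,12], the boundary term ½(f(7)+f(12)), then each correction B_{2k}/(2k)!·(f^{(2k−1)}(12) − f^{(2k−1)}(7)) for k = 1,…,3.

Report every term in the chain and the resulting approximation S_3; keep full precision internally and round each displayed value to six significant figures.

∫_7^12 1/x^2 dx evaluates to 0.0595238.
Endpoint term: (f(7) + f(12))/2 = (0.0204082 + 0.00694444)/2 = 0.0136763.
So far: 0.0732001.
k=1: B_{2}/(2)! × [f^{(1)}(12) − f^{(1)}(7)] = 1/12 × (-0.00115741 − (-0.00583090)) = 0.000389458.
Partial sum through k=1: 0.0735896.
k=2: B_{4}/(4)! × [f^{(3)}(12) − f^{(3)}(7)] = −1/720 × (-9.64506e-05 − (-0.00142798)) = -1.84934e-06.
Partial sum through k=2: 0.0735877.
k=3: B_{6}/(6)! × [f^{(5)}(12) − f^{(5)}(7)] = 1/30240 × (-2.00939e-05 − (-0.000874271)) = 2.82466e-08.

S_3 ≈ 0.0735878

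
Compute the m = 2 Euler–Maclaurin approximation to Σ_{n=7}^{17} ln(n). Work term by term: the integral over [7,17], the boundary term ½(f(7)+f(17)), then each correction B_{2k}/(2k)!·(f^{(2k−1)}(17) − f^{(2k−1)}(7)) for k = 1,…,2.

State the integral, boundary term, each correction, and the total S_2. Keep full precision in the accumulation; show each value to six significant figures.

S_2 ≈ 26.9258

Integral: ∫_7^17 ln(x) dx = 24.5433.
Endpoint term: (f(7) + f(17))/2 = (1.94591 + 2.83321)/2 = 2.38956.
So far: 26.9328.
Correction k=1: B_{2}/2! · (f^{(1)}(17) − f^{(1)}(7)) = 1/12 · (0.0588235 − 0.142857) = -0.00700280.
Partial sum through k=1: 26.9258.
Correction k=2: B_{4}/4! · (f^{(3)}(17) − f^{(3)}(7)) = −1/720 · (0.000407083 − 0.00583090) = 7.53308e-06.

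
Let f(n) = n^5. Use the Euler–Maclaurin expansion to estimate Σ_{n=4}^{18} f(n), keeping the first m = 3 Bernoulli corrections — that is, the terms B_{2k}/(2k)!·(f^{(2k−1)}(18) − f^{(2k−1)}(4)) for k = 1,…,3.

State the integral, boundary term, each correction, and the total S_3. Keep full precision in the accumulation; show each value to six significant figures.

S_3 ≈ 6.65692e+06

Integral: ∫_4^18 x^5 dx = 5.66802e+06.
Boundary: ½(f(4) + f(18)) = ½(1024.00 + 1.88957e+06) = 945296.
Integral + boundary = 6.61332e+06.
k=1: B_{2}/(2)! × [f^{(1)}(18) − f^{(1)}(4)] = 1/12 × (524880 − 1280.00) = 43633.3.
Partial sum through k=1: 6.65695e+06.
k=2: B_{4}/(4)! × [f^{(3)}(18) − f^{(3)}(4)] = −1/720 × (19440.0 − 960.000) = -25.6667.
Partial sum through k=2: 6.65692e+06.
k=3: B_{6}/(6)! × [f^{(5)}(18) − f^{(5)}(4)] = 1/30240 × (120.000 − 120.000) = 0.00000.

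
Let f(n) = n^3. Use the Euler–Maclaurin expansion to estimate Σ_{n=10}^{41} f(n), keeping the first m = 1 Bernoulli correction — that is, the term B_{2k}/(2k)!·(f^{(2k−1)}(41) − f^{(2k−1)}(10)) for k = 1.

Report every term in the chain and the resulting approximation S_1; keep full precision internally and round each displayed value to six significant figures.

S_1 ≈ 739296

The integral term ∫_10^41 x^3 dx = 703940.
Boundary: ½(f(10) + f(41)) = ½(1000.00 + 68921.0) = 34960.5.
Running total after boundary: 738901.
Correction k=1: B_{2}/2! · (f^{(1)}(41) − f^{(1)}(10)) = 1/12 · (5043.00 − 300.000) = 395.250.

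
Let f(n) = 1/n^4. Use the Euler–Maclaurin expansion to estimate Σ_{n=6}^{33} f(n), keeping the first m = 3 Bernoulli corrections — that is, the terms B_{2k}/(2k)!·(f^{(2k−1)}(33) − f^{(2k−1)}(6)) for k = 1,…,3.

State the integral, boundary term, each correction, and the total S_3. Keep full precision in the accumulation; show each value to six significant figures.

∫_6^33 1/x^4 dx evaluates to 0.00153393.
Endpoint term: (f(6) + f(33))/2 = (0.000771605 + 8.43226e-07)/2 = 0.000386224.
Integral + boundary = 0.00192016.
k=1: B_{2}/(2)! × [f^{(1)}(33) − f^{(1)}(6)] = 1/12 × (-1.02209e-07 − (-0.000514403)) = 4.28584e-05.
After k=1: 0.00196302.
k=2: B_{4}/(4)! × [f^{(3)}(33) − f^{(3)}(6)] = −1/720 × (-2.81568e-09 − (-0.000428669)) = -5.95370e-07.
After k=2: 0.00196242.
k=3: B_{6}/(6)! × [f^{(5)}(33) − f^{(5)}(6)] = 1/30240 × (-1.44792e-10 − (-0.000666819)) = 2.20509e-08.

S_3 ≈ 0.00196244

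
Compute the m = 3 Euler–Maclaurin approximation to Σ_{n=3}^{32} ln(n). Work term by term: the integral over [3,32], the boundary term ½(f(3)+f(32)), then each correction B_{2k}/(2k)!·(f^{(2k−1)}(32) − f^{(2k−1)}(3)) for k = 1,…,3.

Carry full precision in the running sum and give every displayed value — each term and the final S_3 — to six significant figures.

S_3 ≈ 80.8648

Integral: ∫_3^32 ln(x) dx = 78.6077.
Endpoint term: (f(3) + f(32))/2 = (1.09861 + 3.46574)/2 = 2.28217.
So far: 80.8899.
Order-1 term: 1/12 · (0.0312500 − 0.333333) = -0.0251736.
Partial sum through k=1: 80.8647.
Order-2 term: −1/720 · (6.10352e-05 − 0.0740741) = 0.000102796.
Partial sum through k=2: 80.8648.
Order-3 term: 1/30240 · (7.15256e-07 − 0.0987654) = -3.26603e-06.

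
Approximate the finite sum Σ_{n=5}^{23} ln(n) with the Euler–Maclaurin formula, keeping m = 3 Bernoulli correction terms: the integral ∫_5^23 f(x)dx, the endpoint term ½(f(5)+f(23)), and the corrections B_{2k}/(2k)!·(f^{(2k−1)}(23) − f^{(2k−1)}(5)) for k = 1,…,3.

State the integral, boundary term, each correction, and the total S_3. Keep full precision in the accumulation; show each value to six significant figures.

S_3 ≈ 48.4286

The integral term ∫_5^23 ln(x) dx = 46.0692.
½[f(5) + f(23)] = ½[1.60944 + 3.13549] = 2.37247.
So far: 48.4416.
Correction k=1: B_{2}/2! · (f^{(1)}(23) − f^{(1)}(5)) = 1/12 · (0.0434783 − 0.200000) = -0.0130435.
Partial sum through k=1: 48.4286.
Correction k=2: B_{4}/4! · (f^{(3)}(23) − f^{(3)}(5)) = −1/720 · (0.000164379 − 0.0160000) = 2.19939e-05.
Partial sum through k=2: 48.4286.
Correction k=3: B_{6}/6! · (f^{(5)}(23) − f^{(5)}(5)) = 1/30240 · (3.72883e-06 − 0.00768000) = -2.53845e-07.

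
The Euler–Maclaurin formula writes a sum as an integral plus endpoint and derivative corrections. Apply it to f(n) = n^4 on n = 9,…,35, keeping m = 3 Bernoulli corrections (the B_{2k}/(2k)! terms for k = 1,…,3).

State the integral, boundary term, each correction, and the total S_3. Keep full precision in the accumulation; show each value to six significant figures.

The integral term ∫_9^35 x^4 dx = 1.04926e+07.
½[f(9) + f(35)] = ½[6561.00 + 1.50062e+06] = 753593.
Integral + boundary = 1.12462e+07.
Order-1 term: 1/12 · (171500 − 2916.00) = 14048.7.
Partial sum through k=1: 1.12602e+07.
Order-2 term: −1/720 · (840.000 − 216.000) = -0.866667.
Partial sum through k=2: 1.12602e+07.
Order-3 term: 1/30240 · (0.00000 − 0.00000) = 0.00000.

S_3 ≈ 1.12602e+07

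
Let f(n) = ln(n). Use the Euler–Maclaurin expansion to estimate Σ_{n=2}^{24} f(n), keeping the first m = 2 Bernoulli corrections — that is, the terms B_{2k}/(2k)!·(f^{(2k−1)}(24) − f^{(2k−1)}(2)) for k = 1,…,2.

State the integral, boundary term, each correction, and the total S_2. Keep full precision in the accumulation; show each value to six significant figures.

Integral: ∫_2^24 ln(x) dx = 52.8870.
Boundary: ½(f(2) + f(24)) = ½(0.693147 + 3.17805) = 1.93560.
So far: 54.8226.
Correction k=1: B_{2}/2! · (f^{(1)}(24) − f^{(1)}(2)) = 1/12 · (0.0416667 − 0.500000) = -0.0381944.
After k=1: 54.7844.
Correction k=2: B_{4}/4! · (f^{(3)}(24) − f^{(3)}(2)) = −1/720 · (0.000144676 − 0.250000) = 0.000347021.

S_2 ≈ 54.7848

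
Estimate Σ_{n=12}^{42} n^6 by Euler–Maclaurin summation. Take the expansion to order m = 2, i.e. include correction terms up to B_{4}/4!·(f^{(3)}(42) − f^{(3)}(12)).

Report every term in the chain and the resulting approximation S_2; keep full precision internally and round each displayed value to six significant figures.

∫_12^42 x^6 dx evaluates to 3.29291e+10.
½[f(12) + f(42)] = ½[2.98598e+06 + 5.48903e+09] = 2.74601e+09.
Integral + boundary = 3.56751e+10.
Correction k=1: B_{2}/2! · (f^{(1)}(42) − f^{(1)}(12)) = 1/12 · (7.84147e+08 − 1.49299e+06) = 6.52212e+07.
Running total after k=1: 3.57403e+10.
Correction k=2: B_{4}/4! · (f^{(3)}(42) − f^{(3)}(12)) = −1/720 · (8.89056e+06 − 207360) = -12060.0.

S_2 ≈ 3.57403e+10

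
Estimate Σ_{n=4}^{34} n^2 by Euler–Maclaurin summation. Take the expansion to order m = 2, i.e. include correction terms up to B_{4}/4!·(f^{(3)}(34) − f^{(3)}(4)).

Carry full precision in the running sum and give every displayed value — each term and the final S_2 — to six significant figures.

Integral: ∫_4^34 x^2 dx = 13080.0.
Endpoint term: (f(4) + f(34))/2 = (16.0000 + 1156.00)/2 = 586.000.
Integral + boundary = 13666.0.
k=1: B_{2}/(2)! × [f^{(1)}(34) − f^{(1)}(4)] = 1/12 × (68.0000 − 8.00000) = 5.00000.
Running total after k=1: 13671.0.
k=2: B_{4}/(4)! × [f^{(3)}(34) − f^{(3)}(4)] = −1/720 × (0.00000 − 0.00000) = 0.00000.

S_2 ≈ 13671.0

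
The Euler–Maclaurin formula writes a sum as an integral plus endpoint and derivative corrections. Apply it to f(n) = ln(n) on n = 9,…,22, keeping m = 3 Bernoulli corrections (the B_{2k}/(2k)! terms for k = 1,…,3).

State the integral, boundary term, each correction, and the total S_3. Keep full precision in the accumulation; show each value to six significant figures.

S_3 ≈ 37.8666

Integral: ∫_9^22 ln(x) dx = 35.2279.
Boundary: ½(f(9) + f(22)) = ½(2.19722 + 3.09104) = 2.64413.
So far: 37.8720.
k=1: B_{2}/(2)! × [f^{(1)}(22) − f^{(1)}(9)] = 1/12 × (0.0454545 − 0.111111) = -0.00547138.
After k=1: 37.8666.
k=2: B_{4}/(4)! × [f^{(3)}(22) − f^{(3)}(9)] = −1/720 × (0.000187829 − 0.00274348) = 3.54952e-06.
After k=2: 37.8666.
k=3: B_{6}/(6)! × [f^{(5)}(22) − f^{(5)}(9)] = 1/30240 × (4.65691e-06 − 0.000406442) = -1.32865e-08.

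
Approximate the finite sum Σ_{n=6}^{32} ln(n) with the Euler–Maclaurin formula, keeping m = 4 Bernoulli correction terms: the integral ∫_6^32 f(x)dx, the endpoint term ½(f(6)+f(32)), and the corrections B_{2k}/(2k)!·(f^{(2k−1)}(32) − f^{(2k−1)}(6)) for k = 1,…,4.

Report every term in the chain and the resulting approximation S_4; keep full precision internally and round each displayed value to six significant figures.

S_4 ≈ 76.7705

The integral term ∫_6^32 ln(x) dx = 74.1530.
½[f(6) + f(32)] = ½[1.79176 + 3.46574] = 2.62875.
So far: 76.7817.
Correction k=1: B_{2}/2! · (f^{(1)}(32) − f^{(1)}(6)) = 1/12 · (0.0312500 − 0.166667) = -0.0112847.
Running total after k=1: 76.7705.
Correction k=2: B_{4}/4! · (f^{(3)}(32) − f^{(3)}(6)) = −1/720 · (6.10352e-05 − 0.00925926) = 1.27753e-05.
Running total after k=2: 76.7705.
Correction k=3: B_{6}/6! · (f^{(5)}(32) − f^{(5)}(6)) = 1/30240 · (7.15256e-07 − 0.00308642) = -1.02040e-07.
Running total after k=3: 76.7705.
Correction k=4: B_{8}/8! · (f^{(7)}(32) − f^{(7)}(6)) = −1/1209600 · (2.09548e-08 − 0.00257202) = 2.12632e-09.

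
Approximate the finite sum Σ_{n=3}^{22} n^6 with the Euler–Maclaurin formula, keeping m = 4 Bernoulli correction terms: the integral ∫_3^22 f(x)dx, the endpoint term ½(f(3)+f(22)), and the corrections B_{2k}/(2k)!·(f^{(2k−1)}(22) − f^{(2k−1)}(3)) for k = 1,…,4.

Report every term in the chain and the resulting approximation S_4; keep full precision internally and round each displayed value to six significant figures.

S_4 ≈ 4.15602e+08

The integral term ∫_3^22 x^6 dx = 3.56337e+08.
Endpoint term: (f(3) + f(22))/2 = (729.000 + 1.13380e+08)/2 = 5.66903e+07.
So far: 4.13027e+08.
k=1: B_{2}/(2)! × [f^{(1)}(22) − f^{(1)}(3)] = 1/12 × (3.09218e+07 − 1458.00) = 2.57669e+06.
After k=1: 4.15604e+08.
k=2: B_{4}/(4)! × [f^{(3)}(22) − f^{(3)}(3)] = −1/720 × (1.27776e+06 − 3240.00) = -1770.17.
After k=2: 4.15602e+08.
k=3: B_{6}/(6)! × [f^{(5)}(22) − f^{(5)}(3)] = 1/30240 × (15840.0 − 2160.00) = 0.452381.
After k=3: 4.15602e+08.
k=4: B_{8}/(8)! × [f^{(7)}(22) − f^{(7)}(3)] = −1/1209600 × (0.00000 − 0.00000) = 0.00000.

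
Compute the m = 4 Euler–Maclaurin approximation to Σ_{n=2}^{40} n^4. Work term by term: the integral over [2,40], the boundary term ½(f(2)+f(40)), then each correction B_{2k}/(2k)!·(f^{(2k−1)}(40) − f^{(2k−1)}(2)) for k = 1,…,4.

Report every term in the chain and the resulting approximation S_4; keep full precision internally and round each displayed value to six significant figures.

S_4 ≈ 2.17813e+07

The integral term ∫_2^40 x^4 dx = 2.04800e+07.
½[f(2) + f(40)] = ½[16.0000 + 2.56000e+06] = 1.28001e+06.
So far: 2.17600e+07.
Correction k=1: B_{2}/2! · (f^{(1)}(40) − f^{(1)}(2)) = 1/12 · (256000 − 32.0000) = 21330.7.
After k=1: 2.17813e+07.
Correction k=2: B_{4}/4! · (f^{(3)}(40) − f^{(3)}(2)) = −1/720 · (960.000 − 48.0000) = -1.26667.
After k=2: 2.17813e+07.
Correction k=3: B_{6}/6! · (f^{(5)}(40) − f^{(5)}(2)) = 1/30240 · (0.00000 − 0.00000) = 0.00000.
After k=3: 2.17813e+07.
Correction k=4: B_{8}/8! · (f^{(7)}(40) − f^{(7)}(2)) = −1/1209600 · (0.00000 − 0.00000) = 0.00000.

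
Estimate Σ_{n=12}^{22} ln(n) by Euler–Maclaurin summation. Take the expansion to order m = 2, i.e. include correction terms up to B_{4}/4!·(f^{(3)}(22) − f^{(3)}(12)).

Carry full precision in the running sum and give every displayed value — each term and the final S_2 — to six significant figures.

S_2 ≈ 30.9689

∫_12^22 ln(x) dx evaluates to 28.1841.
Boundary: ½(f(12) + f(22)) = ½(2.48491 + 3.09104) = 2.78797.
So far: 30.9720.
Correction k=1: B_{2}/2! · (f^{(1)}(22) − f^{(1)}(12)) = 1/12 · (0.0454545 − 0.0833333) = -0.00315657.
After k=1: 30.9689.
Correction k=2: B_{4}/4! · (f^{(3)}(22) − f^{(3)}(12)) = −1/720 · (0.000187829 − 0.00115741) = 1.34664e-06.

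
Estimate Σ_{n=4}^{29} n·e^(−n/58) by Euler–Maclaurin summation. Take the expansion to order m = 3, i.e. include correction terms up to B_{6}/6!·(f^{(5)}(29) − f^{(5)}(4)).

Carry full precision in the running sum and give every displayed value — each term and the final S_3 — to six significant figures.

S_3 ≈ 306.419

∫_4^29 x·e^(−x/58) dx evaluates to 295.805.
Boundary: ½(f(4) + f(29)) = ½(3.73344 + 17.5894) = 10.6614.
Integral + boundary = 306.466.
Order-1 term: 1/12 · (0.303265 − 0.868989) = -0.0471437.
After k=1: 306.419.
Order-2 term: −1/720 · (0.000450751 − 0.000813230) = 5.03443e-07.
After k=2: 306.419.
Order-3 term: 1/30240 · (2.41187e-07 − 4.06701e-07) = -5.47334e-12.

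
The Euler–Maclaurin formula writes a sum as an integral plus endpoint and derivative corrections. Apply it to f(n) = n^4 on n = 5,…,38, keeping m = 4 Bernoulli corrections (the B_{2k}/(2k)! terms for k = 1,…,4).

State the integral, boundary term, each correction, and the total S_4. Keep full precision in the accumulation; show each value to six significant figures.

S_4 ≈ 1.69075e+07

∫_5^38 x^4 dx evaluates to 1.58464e+07.
½[f(5) + f(38)] = ½[625.000 + 2.08514e+06] = 1.04288e+06.
So far: 1.68893e+07.
k=1: B_{2}/(2)! × [f^{(1)}(38) − f^{(1)}(5)] = 1/12 × (219488 − 500.000) = 18249.0.
After k=1: 1.69075e+07.
k=2: B_{4}/(4)! × [f^{(3)}(38) − f^{(3)}(5)] = −1/720 × (912.000 − 120.000) = -1.10000.
After k=2: 1.69075e+07.
k=3: B_{6}/(6)! × [f^{(5)}(38) − f^{(5)}(5)] = 1/30240 × (0.00000 − 0.00000) = 0.00000.
After k=3: 1.69075e+07.
k=4: B_{8}/(8)! × [f^{(7)}(38) − f^{(7)}(5)] = −1/1209600 × (0.00000 − 0.00000) = 0.00000.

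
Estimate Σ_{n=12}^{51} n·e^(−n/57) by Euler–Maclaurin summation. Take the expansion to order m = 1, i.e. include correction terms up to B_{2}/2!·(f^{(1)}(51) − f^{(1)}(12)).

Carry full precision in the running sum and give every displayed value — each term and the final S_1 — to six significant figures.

Integral: ∫_12^51 x·e^(−x/57) dx = 670.300.
½[f(12) + f(51)] = ½[9.72189 + 20.8445] = 15.2832.
Running total after boundary: 685.583.
Correction k=1: B_{2}/2! · (f^{(1)}(51) − f^{(1)}(12)) = 1/12 · (0.0430226 − 0.639598) = -0.0497146.

S_1 ≈ 685.533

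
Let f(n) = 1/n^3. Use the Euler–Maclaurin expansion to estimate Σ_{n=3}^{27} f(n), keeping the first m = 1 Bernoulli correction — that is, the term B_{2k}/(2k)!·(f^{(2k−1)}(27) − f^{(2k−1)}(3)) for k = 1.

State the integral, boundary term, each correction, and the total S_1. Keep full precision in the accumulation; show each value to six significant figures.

The integral term ∫_3^27 1/x^3 dx = 0.0548697.
Endpoint term: (f(3) + f(27))/2 = (0.0370370 + 5.08053e-05)/2 = 0.0185439.
Integral + boundary = 0.0734136.
Order-1 term: 1/12 · (-5.64503e-06 − (-0.0370370)) = 0.00308595.

S_1 ≈ 0.0764996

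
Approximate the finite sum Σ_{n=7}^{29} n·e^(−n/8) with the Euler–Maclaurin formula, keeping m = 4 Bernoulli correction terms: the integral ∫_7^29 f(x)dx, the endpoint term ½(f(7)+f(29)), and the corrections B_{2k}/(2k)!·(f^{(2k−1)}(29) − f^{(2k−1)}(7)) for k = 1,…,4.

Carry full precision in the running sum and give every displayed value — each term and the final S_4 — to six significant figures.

S_4 ≈ 43.9706

Integral: ∫_7^29 x·e^(−x/8) dx = 42.1353.
Endpoint term: (f(7) + f(29))/2 = (2.91803 + 0.772824)/2 = 1.84543.
So far: 43.9807.
k=1: B_{2}/(2)! × [f^{(1)}(29) − f^{(1)}(7)] = 1/12 × (-0.0699539 − 0.0521078) = -0.0101718.
Running total after k=1: 43.9706.
k=2: B_{4}/(4)! × [f^{(3)}(29) − f^{(3)}(7)] = −1/720 × (-0.000260245 − 0.0138411) = 1.95852e-05.
Running total after k=2: 43.9706.
k=3: B_{6}/(6)! × [f^{(5)}(29) − f^{(5)}(7)] = 1/30240 × (8.94593e-06 − 0.000419813) = -1.35869e-08.
Running total after k=3: 43.9706.
k=4: B_{8}/(8)! × [f^{(7)}(29) − f^{(7)}(7)] = −1/1209600 × (3.43097e-07 − 9.73999e-06) = 7.76860e-12.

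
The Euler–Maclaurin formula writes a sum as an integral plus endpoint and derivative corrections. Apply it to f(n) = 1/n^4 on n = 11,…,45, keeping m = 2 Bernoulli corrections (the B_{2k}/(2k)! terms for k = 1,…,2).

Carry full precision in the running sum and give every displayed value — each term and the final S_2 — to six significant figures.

S_2 ≈ 0.000283112

∫_11^45 1/x^4 dx evaluates to 0.000246780.
Boundary: ½(f(11) + f(45)) = ½(6.83013e-05 + 2.43865e-07) = 3.42726e-05.
So far: 0.000281053.
k=1: B_{2}/(2)! × [f^{(1)}(45) − f^{(1)}(11)] = 1/12 × (-2.16769e-08 − (-2.48369e-05)) = 2.06793e-06.
Running total after k=1: 0.000283121.
k=2: B_{4}/(4)! × [f^{(3)}(45) − f^{(3)}(11)] = −1/720 × (-3.21139e-10 − (-6.15790e-06)) = -8.55219e-09.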